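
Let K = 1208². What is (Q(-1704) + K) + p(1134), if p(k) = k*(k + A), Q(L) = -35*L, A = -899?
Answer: 1785394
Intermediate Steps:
p(k) = k*(-899 + k) (p(k) = k*(k - 899) = k*(-899 + k))
K = 1459264
(Q(-1704) + K) + p(1134) = (-35*(-1704) + 1459264) + 1134*(-899 + 1134) = (59640 + 1459264) + 1134*235 = 1518904 + 266490 = 1785394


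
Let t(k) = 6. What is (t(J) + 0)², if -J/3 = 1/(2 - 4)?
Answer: 36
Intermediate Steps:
J = 3/2 (J = -3/(2 - 4) = -3/(-2) = -3*(-½) = 3/2 ≈ 1.5000)
(t(J) + 0)² = (6 + 0)² = 6² = 36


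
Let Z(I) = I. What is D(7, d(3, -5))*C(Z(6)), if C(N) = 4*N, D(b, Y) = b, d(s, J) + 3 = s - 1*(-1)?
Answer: 168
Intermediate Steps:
d(s, J) = -2 + s (d(s, J) = -3 + (s - 1*(-1)) = -3 + (s + 1) = -3 + (1 + s) = -2 + s)
D(7, d(3, -5))*C(Z(6)) = 7*(4*6) = 7*24 = 168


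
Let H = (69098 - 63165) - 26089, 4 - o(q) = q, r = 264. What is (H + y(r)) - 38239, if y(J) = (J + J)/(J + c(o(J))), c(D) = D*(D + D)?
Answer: -988802469/16933 ≈ -58395.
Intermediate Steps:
o(q) = 4 - q
c(D) = 2*D² (c(D) = D*(2*D) = 2*D²)
y(J) = 2*J/(J + 2*(4 - J)²) (y(J) = (J + J)/(J + 2*(4 - J)²) = (2*J)/(J + 2*(4 - J)²) = 2*J/(J + 2*(4 - J)²))
H = -20156 (H = 5933 - 26089 = -20156)
(H + y(r)) - 38239 = (-20156 + 2*264/(264 + 2*(-4 + 264)²)) - 38239 = (-20156 + 2*264/(264 + 2*260²)) - 38239 = (-20156 + 2*264/(264 + 2*67600)) - 38239 = (-20156 + 2*264/(264 + 135200)) - 38239 = (-20156 + 2*264/135464) - 38239 = (-20156 + 2*264*(1/135464)) - 38239 = (-20156 + 66/16933) - 38239 = -341301482/16933 - 38239 = -988802469/16933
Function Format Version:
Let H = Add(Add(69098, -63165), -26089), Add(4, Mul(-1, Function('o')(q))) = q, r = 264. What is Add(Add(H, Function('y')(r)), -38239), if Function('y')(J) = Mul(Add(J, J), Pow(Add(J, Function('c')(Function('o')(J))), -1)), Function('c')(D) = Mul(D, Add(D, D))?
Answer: Rational(-988802469, 16933) ≈ -58395.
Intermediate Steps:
Function('o')(q) = Add(4, Mul(-1, q))
Function('c')(D) = Mul(2, Pow(D, 2)) (Function('c')(D) = Mul(D, Mul(2, D)) = Mul(2, Pow(D, 2)))
Function('y')(J) = Mul(2, J, Pow(Add(J, Mul(2, Pow(Add(4, Mul(-1, J)), 2))), -1)) (Function('y')(J) = Mul(Add(J, J), Pow(Add(J, Mul(2, Pow(Add(4, Mul(-1, J)), 2))), -1)) = Mul(Mul(2, J), Pow(Add(J, Mul(2, Pow(Add(4, Mul(-1, J)), 2))), -1)) = Mul(2, J, Pow(Add(J, Mul(2, Pow(Add(4, Mul(-1, J)), 2))), -1)))
H = -20156 (H = Add(5933, -26089) = -20156)
Add(Add(H, Function('y')(r)), -38239) = Add(Add(-20156, Mul(2, 264, Pow(Add(264, Mul(2, Pow(Add(-4, 264), 2))), -1))), -38239) = Add(Add(-20156, Mul(2, 264, Pow(Add(264, Mul(2, Pow(260, 2))), -1))), -38239) = Add(Add(-20156, Mul(2, 264, Pow(Add(264, Mul(2, 67600)), -1))), -38239) = Add(Add(-20156, Mul(2, 264, Pow(Add(264, 135200), -1))), -38239) = Add(Add(-20156, Mul(2, 264, Pow(135464, -1))), -38239) = Add(Add(-20156, Mul(2, 264, Rational(1, 135464))), -38239) = Add(Add(-20156, Rational(66, 16933)), -38239) = Add(Rational(-341301482, 16933), -38239) = Rational(-988802469, 16933)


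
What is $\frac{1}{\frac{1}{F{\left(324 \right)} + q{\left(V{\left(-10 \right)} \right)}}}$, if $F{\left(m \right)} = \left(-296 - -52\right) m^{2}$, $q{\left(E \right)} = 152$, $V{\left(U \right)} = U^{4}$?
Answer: $-25613992$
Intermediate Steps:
$F{\left(m \right)} = - 244 m^{2}$ ($F{\left(m \right)} = \left(-296 + 52\right) m^{2} = - 244 m^{2}$)
$\frac{1}{\frac{1}{F{\left(324 \right)} + q{\left(V{\left(-10 \right)} \right)}}} = \frac{1}{\frac{1}{- 244 \cdot 324^{2} + 152}} = \frac{1}{\frac{1}{\left(-244\right) 104976 + 152}} = \frac{1}{\frac{1}{-25614144 + 152}} = \frac{1}{\frac{1}{-25613992}} = \frac{1}{- \frac{1}{25613992}} = -25613992$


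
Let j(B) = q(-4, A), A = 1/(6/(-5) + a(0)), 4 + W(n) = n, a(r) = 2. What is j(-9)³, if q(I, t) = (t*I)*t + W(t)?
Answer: -729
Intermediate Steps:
W(n) = -4 + n
A = 5/4 (A = 1/(6/(-5) + 2) = 1/(6*(-⅕) + 2) = 1/(-6/5 + 2) = 1/(⅘) = 5/4 ≈ 1.2500)
q(I, t) = -4 + t + I*t² (q(I, t) = (t*I)*t + (-4 + t) = (I*t)*t + (-4 + t) = I*t² + (-4 + t) = -4 + t + I*t²)
j(B) = -9 (j(B) = -4 + 5/4 - 4*(5/4)² = -4 + 5/4 - 4*25/16 = -4 + 5/4 - 25/4 = -9)
j(-9)³ = (-9)³ = -729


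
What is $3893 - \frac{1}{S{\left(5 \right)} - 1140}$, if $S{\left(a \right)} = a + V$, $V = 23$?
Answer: $\frac{4329017}{1112} \approx 3893.0$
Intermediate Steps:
$S{\left(a \right)} = 23 + a$ ($S{\left(a \right)} = a + 23 = 23 + a$)
$3893 - \frac{1}{S{\left(5 \right)} - 1140} = 3893 - \frac{1}{\left(23 + 5\right) - 1140} = 3893 - \frac{1}{28 - 1140} = 3893 - \frac{1}{-1112} = 3893 - - \frac{1}{1112} = 3893 + \frac{1}{1112} = \frac{4329017}{1112}$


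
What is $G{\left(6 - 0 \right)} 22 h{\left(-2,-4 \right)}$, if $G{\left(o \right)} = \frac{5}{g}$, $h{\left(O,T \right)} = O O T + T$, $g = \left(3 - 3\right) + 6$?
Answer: $- \frac{1100}{3} \approx -366.67$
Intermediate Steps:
$g = 6$ ($g = 0 + 6 = 6$)
$h{\left(O,T \right)} = T + T O^{2}$ ($h{\left(O,T \right)} = O^{2} T + T = T O^{2} + T = T + T O^{2}$)
$G{\left(o \right)} = \frac{5}{6}$
$G{\left(6 - 0 \right)} 22 h{\left(-2,-4 \right)} = \frac{5}{6} \cdot 22 \left(- 4 \left(1 + \left(-2\right)^{2}\right)\right) = \frac{55 \left(- 4 \left(1 + 4\right)\right)}{3} = \frac{55 \left(\left(-4\right) 5\right)}{3} = \frac{55}{3} \left(-20\right) = - \frac{1100}{3}$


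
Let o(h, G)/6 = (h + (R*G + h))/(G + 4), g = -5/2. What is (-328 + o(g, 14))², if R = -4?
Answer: 1092025/9 ≈ 1.2134e+5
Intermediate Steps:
g = -5/2 (g = -5*½ = -5/2 ≈ -2.5000)
o(h, G) = 6*(-4*G + 2*h)/(4 + G) (o(h, G) = 6*((h + (-4*G + h))/(G + 4)) = 6*((h + (h - 4*G))/(4 + G)) = 6*((-4*G + 2*h)/(4 + G)) = 6*(-4*G + 2*h)/(4 + G))
(-328 + o(g, 14))² = (-328 + 12*(-5/2 - 2*14)/(4 + 14))² = (-328 + 12*(-5/2 - 28)/18)² = (-328 + 12*(1/18)*(-61/2))² = (-328 - 61/3)² = (-1045/3)² = 1092025/9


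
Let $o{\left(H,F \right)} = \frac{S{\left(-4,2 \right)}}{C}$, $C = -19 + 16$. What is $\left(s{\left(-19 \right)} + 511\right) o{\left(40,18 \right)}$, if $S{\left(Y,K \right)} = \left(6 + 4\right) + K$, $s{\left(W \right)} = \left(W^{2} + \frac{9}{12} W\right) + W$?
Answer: $-3355$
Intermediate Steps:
$C = -3$
$s{\left(W \right)} = W^{2} + \frac{7 W}{4}$ ($s{\left(W \right)} = \left(W^{2} + 9 \cdot \frac{1}{12} W\right) + W = \left(W^{2} + \frac{3 W}{4}\right) + W = W^{2} + \frac{7 W}{4}$)
$S{\left(Y,K \right)} = 10 + K$
$o{\left(H,F \right)} = -4$ ($o{\left(H,F \right)} = \frac{10 + 2}{-3} = 12 \left(- \frac{1}{3}\right) = -4$)
$\left(s{\left(-19 \right)} + 511\right) o{\left(40,18 \right)} = \left(\frac{1}{4} \left(-19\right) \left(7 + 4 \left(-19\right)\right) + 511\right) \left(-4\right) = \left(\frac{1}{4} \left(-19\right) \left(7 - 76\right) + 511\right) \left(-4\right) = \left(\frac{1}{4} \left(-19\right) \left(-69\right) + 511\right) \left(-4\right) = \left(\frac{1311}{4} + 511\right) \left(-4\right) = \frac{3355}{4} \left(-4\right) = -3355$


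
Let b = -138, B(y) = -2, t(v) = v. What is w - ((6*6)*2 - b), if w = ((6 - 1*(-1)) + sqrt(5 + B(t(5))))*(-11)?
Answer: -287 - 11*sqrt(3) ≈ -306.05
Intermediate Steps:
w = -77 - 11*sqrt(3) (w = ((6 - 1*(-1)) + sqrt(5 - 2))*(-11) = ((6 + 1) + sqrt(3))*(-11) = (7 + sqrt(3))*(-11) = -77 - 11*sqrt(3) ≈ -96.053)
w - ((6*6)*2 - b) = (-77 - 11*sqrt(3)) - ((6*6)*2 - 1*(-138)) = (-77 - 11*sqrt(3)) - (36*2 + 138) = (-77 - 11*sqrt(3)) - (72 + 138) = (-77 - 11*sqrt(3)) - 1*210 = (-77 - 11*sqrt(3)) - 210 = -287 - 11*sqrt(3)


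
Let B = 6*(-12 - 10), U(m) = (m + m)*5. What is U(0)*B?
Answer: 0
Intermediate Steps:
U(m) = 10*m (U(m) = (2*m)*5 = 10*m)
B = -132 (B = 6*(-22) = -132)
U(0)*B = (10*0)*(-132) = 0*(-132) = 0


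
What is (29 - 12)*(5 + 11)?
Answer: 272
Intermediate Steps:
(29 - 12)*(5 + 11) = 17*16 = 272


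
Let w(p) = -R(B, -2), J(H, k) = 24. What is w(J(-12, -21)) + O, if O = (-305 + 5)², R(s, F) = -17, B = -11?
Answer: 90017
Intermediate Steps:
w(p) = 17 (w(p) = -1*(-17) = 17)
O = 90000 (O = (-300)² = 90000)
w(J(-12, -21)) + O = 17 + 90000 = 90017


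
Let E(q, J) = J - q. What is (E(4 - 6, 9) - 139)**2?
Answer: 16384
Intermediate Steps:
(E(4 - 6, 9) - 139)**2 = ((9 - (4 - 6)) - 139)**2 = ((9 - 1*(-2)) - 139)**2 = ((9 + 2) - 139)**2 = (11 - 139)**2 = (-128)**2 = 16384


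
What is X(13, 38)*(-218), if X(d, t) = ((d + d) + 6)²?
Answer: -223232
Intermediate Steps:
X(d, t) = (6 + 2*d)² (X(d, t) = (2*d + 6)² = (6 + 2*d)²)
X(13, 38)*(-218) = (4*(3 + 13)²)*(-218) = (4*16²)*(-218) = (4*256)*(-218) = 1024*(-218) = -223232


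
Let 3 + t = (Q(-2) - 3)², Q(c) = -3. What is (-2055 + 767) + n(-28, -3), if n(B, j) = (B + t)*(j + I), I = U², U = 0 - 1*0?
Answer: -1303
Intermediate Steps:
U = 0 (U = 0 + 0 = 0)
I = 0 (I = 0² = 0)
t = 33 (t = -3 + (-3 - 3)² = -3 + (-6)² = -3 + 36 = 33)
n(B, j) = j*(33 + B) (n(B, j) = (B + 33)*(j + 0) = (33 + B)*j = j*(33 + B))
(-2055 + 767) + n(-28, -3) = (-2055 + 767) - 3*(33 - 28) = -1288 - 3*5 = -1288 - 15 = -1303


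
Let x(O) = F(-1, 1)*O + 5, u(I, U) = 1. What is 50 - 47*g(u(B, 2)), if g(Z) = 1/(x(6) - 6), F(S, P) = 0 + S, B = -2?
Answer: 397/7 ≈ 56.714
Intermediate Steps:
F(S, P) = S
x(O) = 5 - O (x(O) = -O + 5 = 5 - O)
g(Z) = -1/7 (g(Z) = 1/((5 - 1*6) - 6) = 1/((5 - 6) - 6) = 1/(-1 - 6) = 1/(-7) = -1/7)
50 - 47*g(u(B, 2)) = 50 - 47*(-1/7) = 50 + 47/7 = 397/7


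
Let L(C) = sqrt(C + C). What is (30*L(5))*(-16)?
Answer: -480*sqrt(10) ≈ -1517.9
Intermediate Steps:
L(C) = sqrt(2)*sqrt(C) (L(C) = sqrt(2*C) = sqrt(2)*sqrt(C))
(30*L(5))*(-16) = (30*(sqrt(2)*sqrt(5)))*(-16) = (30*sqrt(10))*(-16) = -480*sqrt(10)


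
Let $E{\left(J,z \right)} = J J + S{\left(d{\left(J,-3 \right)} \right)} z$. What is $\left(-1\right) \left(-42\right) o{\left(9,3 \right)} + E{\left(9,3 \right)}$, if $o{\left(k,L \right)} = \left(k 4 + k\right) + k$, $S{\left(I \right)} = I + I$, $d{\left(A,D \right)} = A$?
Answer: $2403$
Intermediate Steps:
$S{\left(I \right)} = 2 I$
$o{\left(k,L \right)} = 6 k$ ($o{\left(k,L \right)} = \left(4 k + k\right) + k = 5 k + k = 6 k$)
$E{\left(J,z \right)} = J^{2} + 2 J z$ ($E{\left(J,z \right)} = J J + 2 J z = J^{2} + 2 J z$)
$\left(-1\right) \left(-42\right) o{\left(9,3 \right)} + E{\left(9,3 \right)} = \left(-1\right) \left(-42\right) 6 \cdot 9 + 9 \left(9 + 2 \cdot 3\right) = 42 \cdot 54 + 9 \left(9 + 6\right) = 2268 + 9 \cdot 15 = 2268 + 135 = 2403$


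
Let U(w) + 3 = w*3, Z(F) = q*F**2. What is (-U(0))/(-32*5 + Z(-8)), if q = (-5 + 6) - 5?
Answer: -3/416 ≈ -0.0072115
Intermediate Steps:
q = -4 (q = 1 - 5 = -4)
Z(F) = -4*F**2
U(w) = -3 + 3*w (U(w) = -3 + w*3 = -3 + 3*w)
(-U(0))/(-32*5 + Z(-8)) = (-(-3 + 3*0))/(-32*5 - 4*(-8)**2) = (-(-3 + 0))/(-160 - 4*64) = (-1*(-3))/(-160 - 256) = 3/(-416) = 3*(-1/416) = -3/416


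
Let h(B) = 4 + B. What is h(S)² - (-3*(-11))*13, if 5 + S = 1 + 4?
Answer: -413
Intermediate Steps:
S = 0 (S = -5 + (1 + 4) = -5 + 5 = 0)
h(S)² - (-3*(-11))*13 = (4 + 0)² - (-3*(-11))*13 = 4² - 33*13 = 16 - 1*429 = 16 - 429 = -413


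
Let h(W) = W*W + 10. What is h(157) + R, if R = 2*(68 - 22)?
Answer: 24751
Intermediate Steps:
h(W) = 10 + W² (h(W) = W² + 10 = 10 + W²)
R = 92 (R = 2*46 = 92)
h(157) + R = (10 + 157²) + 92 = (10 + 24649) + 92 = 24659 + 92 = 24751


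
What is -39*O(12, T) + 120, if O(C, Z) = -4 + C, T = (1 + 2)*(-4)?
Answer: -192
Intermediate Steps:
T = -12 (T = 3*(-4) = -12)
-39*O(12, T) + 120 = -39*(-4 + 12) + 120 = -39*8 + 120 = -312 + 120 = -192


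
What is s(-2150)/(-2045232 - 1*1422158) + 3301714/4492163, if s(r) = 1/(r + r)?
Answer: 3786755343251551/5152088352127000 ≈ 0.73499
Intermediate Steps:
s(r) = 1/(2*r)
s(-2150)/(-2045232 - 1*1422158) + 3301714/4492163 = ((½)/(-2150))/(-2045232 - 1*1422158) + 3301714/4492163 = ((½)*(-1/2150))/(-2045232 - 1422158) + 3301714*(1/4492163) = -1/4300/(-3467390) + 253978/345551 = -1/4300*(-1/3467390) + 253978/345551 = 1/14909777000 + 253978/345551 = 3786755343251551/5152088352127000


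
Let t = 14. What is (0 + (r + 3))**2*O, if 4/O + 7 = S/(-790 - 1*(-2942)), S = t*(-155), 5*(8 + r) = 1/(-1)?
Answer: -2909504/215425 ≈ -13.506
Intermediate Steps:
r = -41/5 (r = -8 + (1/5)/(-1) = -8 + (1/5)*(-1) = -8 - 1/5 = -41/5 ≈ -8.2000)
S = -2170 (S = 14*(-155) = -2170)
O = -4304/8617 (O = 4/(-7 - 2170/(-790 - 1*(-2942))) = 4/(-7 - 2170/(-790 + 2942)) = 4/(-7 - 2170/2152) = 4/(-7 - 2170*1/2152) = 4/(-7 - 1085/1076) = 4/(-8617/1076) = 4*(-1076/8617) = -4304/8617 ≈ -0.49948)
(0 + (r + 3))**2*O = (0 + (-41/5 + 3))**2*(-4304/8617) = (0 - 26/5)**2*(-4304/8617) = (-26/5)**2*(-4304/8617) = (676/25)*(-4304/8617) = -2909504/215425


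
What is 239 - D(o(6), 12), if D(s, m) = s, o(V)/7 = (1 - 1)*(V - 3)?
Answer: 239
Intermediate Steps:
o(V) = 0 (o(V) = 7*((1 - 1)*(V - 3)) = 7*(0*(-3 + V)) = 7*0 = 0)
239 - D(o(6), 12) = 239 - 1*0 = 239 + 0 = 239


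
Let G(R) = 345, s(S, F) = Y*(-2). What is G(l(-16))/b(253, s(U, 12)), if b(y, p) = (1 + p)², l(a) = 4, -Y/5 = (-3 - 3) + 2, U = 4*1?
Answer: 115/507 ≈ 0.22682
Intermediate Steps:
U = 4
Y = 20 (Y = -5*((-3 - 3) + 2) = -5*(-6 + 2) = -5*(-4) = 20)
s(S, F) = -40 (s(S, F) = 20*(-2) = -40)
G(l(-16))/b(253, s(U, 12)) = 345/((1 - 40)²) = 345/((-39)²) = 345/1521 = 345*(1/1521) = 115/507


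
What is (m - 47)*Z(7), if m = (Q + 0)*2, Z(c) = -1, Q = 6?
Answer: 35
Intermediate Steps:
m = 12 (m = (6 + 0)*2 = 6*2 = 12)
(m - 47)*Z(7) = (12 - 47)*(-1) = -35*(-1) = 35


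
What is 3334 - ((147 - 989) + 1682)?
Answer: 2494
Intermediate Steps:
3334 - ((147 - 989) + 1682) = 3334 - (-842 + 1682) = 3334 - 1*840 = 3334 - 840 = 2494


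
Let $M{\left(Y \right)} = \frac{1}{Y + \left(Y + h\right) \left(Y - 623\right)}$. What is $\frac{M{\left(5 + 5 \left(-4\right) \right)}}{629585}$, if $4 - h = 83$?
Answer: $\frac{1}{37748027845} \approx 2.6491 \cdot 10^{-11}$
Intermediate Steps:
$h = -79$ ($h = 4 - 83 = -79$)
$M{\left(Y \right)} = \frac{1}{Y + \left(-623 + Y\right) \left(-79 + Y\right)}$ ($M{\left(Y \right)} = \frac{1}{Y + \left(Y - 79\right) \left(Y - 623\right)} = \frac{1}{Y + \left(-79 + Y\right) \left(-623 + Y\right)} = \frac{1}{Y + \left(-623 + Y\right) \left(-79 + Y\right)}$)
$\frac{M{\left(5 + 5 \left(-4\right) \right)}}{629585} = \frac{1}{\left(49217 + \left(5 + 5 \left(-4\right)\right)^{2} - 701 \left(5 + 5 \left(-4\right)\right)\right) 629585} = \frac{1}{49217 + \left(5 - 20\right)^{2} - 701 \left(5 - 20\right)} \frac{1}{629585} = \frac{1}{49217 + \left(-15\right)^{2} - -10515} \cdot \frac{1}{629585} = \frac{1}{49217 + 225 + 10515} \cdot \frac{1}{629585} = \frac{1}{59957} \cdot \frac{1}{629585} = \frac{1}{37748027845}$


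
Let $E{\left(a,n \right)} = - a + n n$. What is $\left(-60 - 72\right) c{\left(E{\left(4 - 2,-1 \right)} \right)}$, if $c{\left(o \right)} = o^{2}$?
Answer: $-132$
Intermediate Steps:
$E{\left(a,n \right)} = n^{2} - a$ ($E{\left(a,n \right)} = - a + n^{2} = n^{2} - a$)
$\left(-60 - 72\right) c{\left(E{\left(4 - 2,-1 \right)} \right)} = \left(-60 - 72\right) \left(\left(-1\right)^{2} - \left(4 - 2\right)\right)^{2} = - 132 \left(1 - 2\right)^{2} = - 132 \left(-1\right)^{2} = \left(-132\right) 1 = -132$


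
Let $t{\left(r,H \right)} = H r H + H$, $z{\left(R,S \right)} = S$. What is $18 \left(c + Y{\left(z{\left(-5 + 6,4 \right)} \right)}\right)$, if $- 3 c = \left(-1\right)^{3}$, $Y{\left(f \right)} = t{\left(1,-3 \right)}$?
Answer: $114$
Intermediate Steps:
$t{\left(r,H \right)} = H + r H^{2}$ ($t{\left(r,H \right)} = r H^{2} + H = H + r H^{2}$)
$Y{\left(f \right)} = 6$ ($Y{\left(f \right)} = - 3 \left(1 - 3\right) = \left(-3\right) \left(-2\right) = 6$)
$c = \frac{1}{3}$ ($c = - \frac{\left(-1\right)^{3}}{3} = \left(- \frac{1}{3}\right) \left(-1\right) = \frac{1}{3} \approx 0.33333$)
$18 \left(c + Y{\left(z{\left(-5 + 6,4 \right)} \right)}\right) = 18 \left(\frac{1}{3} + 6\right) = 18 \cdot \frac{19}{3} = 114$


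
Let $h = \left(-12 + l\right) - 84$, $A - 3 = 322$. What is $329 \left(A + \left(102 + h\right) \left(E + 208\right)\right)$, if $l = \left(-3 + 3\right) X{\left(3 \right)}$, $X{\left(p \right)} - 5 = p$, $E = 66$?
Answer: $647801$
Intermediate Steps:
$X{\left(p \right)} = 5 + p$
$A = 325$ ($A = 3 + 322 = 325$)
$l = 0$ ($l = \left(-3 + 3\right) \left(5 + 3\right) = 0 \cdot 8 = 0$)
$h = -96$ ($h = \left(-12 + 0\right) - 84 = -12 - 84 = -96$)
$329 \left(A + \left(102 + h\right) \left(E + 208\right)\right) = 329 \left(325 + \left(102 - 96\right) \left(66 + 208\right)\right) = 329 \left(325 + 6 \cdot 274\right) = 329 \left(325 + 1644\right) = 329 \cdot 1969 = 647801$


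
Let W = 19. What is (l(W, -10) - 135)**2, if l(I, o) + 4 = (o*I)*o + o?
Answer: 3066001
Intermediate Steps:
l(I, o) = -4 + o + I*o**2 (l(I, o) = -4 + ((o*I)*o + o) = -4 + ((I*o)*o + o) = -4 + (I*o**2 + o) = -4 + (o + I*o**2) = -4 + o + I*o**2)
(l(W, -10) - 135)**2 = ((-4 - 10 + 19*(-10)**2) - 135)**2 = ((-4 - 10 + 19*100) - 135)**2 = ((-4 - 10 + 1900) - 135)**2 = (1886 - 135)**2 = 1751**2 = 3066001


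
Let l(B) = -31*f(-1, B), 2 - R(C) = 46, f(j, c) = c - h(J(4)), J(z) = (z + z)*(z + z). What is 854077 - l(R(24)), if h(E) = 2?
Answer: 852651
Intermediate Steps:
J(z) = 4*z² (J(z) = (2*z)*(2*z) = 4*z²)
f(j, c) = -2 + c (f(j, c) = c - 1*2 = c - 2 = -2 + c)
R(C) = -44 (R(C) = 2 - 1*46 = 2 - 46 = -44)
l(B) = 62 - 31*B (l(B) = -31*(-2 + B) = 62 - 31*B)
854077 - l(R(24)) = 854077 - (62 - 31*(-44)) = 854077 - (62 + 1364) = 854077 - 1*1426 = 854077 - 1426 = 852651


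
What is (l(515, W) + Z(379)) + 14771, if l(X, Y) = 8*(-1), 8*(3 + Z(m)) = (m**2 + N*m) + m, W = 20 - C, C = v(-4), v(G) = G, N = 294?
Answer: 186763/4 ≈ 46691.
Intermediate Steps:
C = -4
W = 24 (W = 20 - 1*(-4) = 20 + 4 = 24)
Z(m) = -3 + m**2/8 + 295*m/8 (Z(m) = -3 + ((m**2 + 294*m) + m)/8 = -3 + (m**2 + 295*m)/8 = -3 + (m**2/8 + 295*m/8) = -3 + m**2/8 + 295*m/8)
l(X, Y) = -8
(l(515, W) + Z(379)) + 14771 = (-8 + (-3 + (1/8)*379**2 + (295/8)*379)) + 14771 = (-8 + (-3 + (1/8)*143641 + 111805/8)) + 14771 = (-8 + (-3 + 143641/8 + 111805/8)) + 14771 = (-8 + 127711/4) + 14771 = 127679/4 + 14771 = 186763/4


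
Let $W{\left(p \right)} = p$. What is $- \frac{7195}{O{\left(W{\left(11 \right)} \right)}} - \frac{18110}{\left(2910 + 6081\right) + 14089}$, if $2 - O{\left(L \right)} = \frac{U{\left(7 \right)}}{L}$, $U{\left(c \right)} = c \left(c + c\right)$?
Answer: $\frac{11408064}{10963} \approx 1040.6$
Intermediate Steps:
$U{\left(c \right)} = 2 c^{2}$ ($U{\left(c \right)} = c 2 c = 2 c^{2}$)
$O{\left(L \right)} = 2 - \frac{98}{L}$ ($O{\left(L \right)} = 2 - \frac{2 \cdot 7^{2}}{L} = 2 - \frac{2 \cdot 49}{L} = 2 - \frac{98}{L}$)
$- \frac{7195}{O{\left(W{\left(11 \right)} \right)}} - \frac{18110}{\left(2910 + 6081\right) + 14089} = - \frac{7195}{2 - \frac{98}{11}} - \frac{18110}{\left(2910 + 6081\right) + 14089} = - \frac{7195}{2 - \frac{98}{11}} - \frac{18110}{8991 + 14089} = - \frac{7195}{2 - \frac{98}{11}} - \frac{18110}{23080} = - \frac{7195}{- \frac{76}{11}} - \frac{1811}{2308} = \left(-7195\right) \left(- \frac{11}{76}\right) - \frac{1811}{2308} = \frac{79145}{76} - \frac{1811}{2308} = \frac{11408064}{10963}$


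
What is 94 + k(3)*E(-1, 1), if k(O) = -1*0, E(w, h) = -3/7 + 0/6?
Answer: 94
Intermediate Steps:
E(w, h) = -3/7 (E(w, h) = -3*⅐ + 0*(⅙) = -3/7 + 0 = -3/7)
k(O) = 0
94 + k(3)*E(-1, 1) = 94 + 0*(-3/7) = 94 + 0 = 94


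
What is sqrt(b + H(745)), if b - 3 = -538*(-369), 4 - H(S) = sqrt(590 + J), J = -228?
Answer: sqrt(198529 - sqrt(362)) ≈ 445.54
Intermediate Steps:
H(S) = 4 - sqrt(362) (H(S) = 4 - sqrt(590 - 228) = 4 - sqrt(362))
b = 198525 (b = 3 - 538*(-369) = 3 + 198522 = 198525)
sqrt(b + H(745)) = sqrt(198525 + (4 - sqrt(362))) = sqrt(198529 - sqrt(362))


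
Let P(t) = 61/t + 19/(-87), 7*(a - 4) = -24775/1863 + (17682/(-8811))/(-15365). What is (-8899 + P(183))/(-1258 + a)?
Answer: 7232054768967105/1020659979594727 ≈ 7.0857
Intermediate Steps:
a = 58856881927/28023870105 (a = 4 + (-24775/1863 + (17682/(-8811))/(-15365))/7 = 4 + (-24775*1/1863 + (17682*(-1/8811))*(-1/15365))/7 = 4 + (-24775/1863 - 5894/2937*(-1/15365))/7 = 4 + (-24775/1863 + 842/6446715)/7 = 4 + (⅐)*(-53238598493/4003410015) = 4 - 53238598493/28023870105 = 58856881927/28023870105 ≈ 2.1002)
P(t) = -19/87 + 61/t (P(t) = 61/t + 19*(-1/87) = 61/t - 19/87 = -19/87 + 61/t)
(-8899 + P(183))/(-1258 + a) = (-8899 + (-19/87 + 61/183))/(-1258 + 58856881927/28023870105) = (-8899 + (-19/87 + 61*(1/183)))/(-35195171710163/28023870105) = (-8899 + (-19/87 + ⅓))*(-28023870105/35195171710163) = (-8899 + 10/87)*(-28023870105/35195171710163) = -774203/87*(-28023870105/35195171710163) = 7232054768967105/1020659979594727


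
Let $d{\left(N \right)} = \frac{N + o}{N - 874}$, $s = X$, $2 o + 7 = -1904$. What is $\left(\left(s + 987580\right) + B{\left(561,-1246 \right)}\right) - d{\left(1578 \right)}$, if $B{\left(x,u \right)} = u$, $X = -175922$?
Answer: $\frac{1141058851}{1408} \approx 8.1041 \cdot 10^{5}$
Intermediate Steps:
$o = - \frac{1911}{2}$ ($o = - \frac{7}{2} + \frac{1}{2} \left(-1904\right) = - \frac{7}{2} - 952 = - \frac{1911}{2} \approx -955.5$)
$s = -175922$
$d{\left(N \right)} = \frac{- \frac{1911}{2} + N}{-874 + N}$ ($d{\left(N \right)} = \frac{N - \frac{1911}{2}}{N - 874} = \frac{- \frac{1911}{2} + N}{-874 + N}$)
$\left(\left(s + 987580\right) + B{\left(561,-1246 \right)}\right) - d{\left(1578 \right)} = \left(\left(-175922 + 987580\right) - 1246\right) - \frac{- \frac{1911}{2} + 1578}{-874 + 1578} = \left(811658 - 1246\right) - \frac{1}{704} \cdot \frac{1245}{2} = 810412 - \frac{1}{704} \cdot \frac{1245}{2} = 810412 - \frac{1245}{1408} = \frac{1141058851}{1408}$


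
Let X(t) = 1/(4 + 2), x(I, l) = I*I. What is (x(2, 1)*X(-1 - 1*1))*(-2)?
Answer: -4/3 ≈ -1.3333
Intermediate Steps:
x(I, l) = I**2
X(t) = 1/6
(x(2, 1)*X(-1 - 1*1))*(-2) = (2**2*(1/6))*(-2) = (4*(1/6))*(-2) = (2/3)*(-2) = -4/3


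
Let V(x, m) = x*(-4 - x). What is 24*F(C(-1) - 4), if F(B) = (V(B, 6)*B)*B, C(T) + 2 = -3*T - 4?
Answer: -24696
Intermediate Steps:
C(T) = -6 - 3*T (C(T) = -2 + (-3*T - 4) = -2 + (-4 - 3*T) = -6 - 3*T)
F(B) = -B³*(4 + B) (F(B) = ((-B*(4 + B))*B)*B = (-B²*(4 + B))*B = -B³*(4 + B))
24*F(C(-1) - 4) = 24*(((-6 - 3*(-1)) - 4)³*(-4 - ((-6 - 3*(-1)) - 4))) = 24*(((-6 + 3) - 4)³*(-4 - ((-6 + 3) - 4))) = 24*((-3 - 4)³*(-4 - (-3 - 4))) = 24*((-7)³*(-4 - 1*(-7))) = 24*(-343*(-4 + 7)) = 24*(-343*3) = 24*(-1029) = -24696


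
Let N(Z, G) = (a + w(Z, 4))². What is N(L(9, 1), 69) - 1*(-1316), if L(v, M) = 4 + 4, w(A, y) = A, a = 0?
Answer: 1380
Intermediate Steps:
L(v, M) = 8
N(Z, G) = Z² (N(Z, G) = (0 + Z)² = Z²)
N(L(9, 1), 69) - 1*(-1316) = 8² - 1*(-1316) = 64 + 1316 = 1380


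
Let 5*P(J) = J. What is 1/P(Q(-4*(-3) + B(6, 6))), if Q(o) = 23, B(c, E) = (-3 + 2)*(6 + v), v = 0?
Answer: 5/23 ≈ 0.21739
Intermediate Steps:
B(c, E) = -6 (B(c, E) = (-3 + 2)*(6 + 0) = -1*6 = -6)
P(J) = J/5
1/P(Q(-4*(-3) + B(6, 6))) = 1/((⅕)*23) = 1/(23/5) = 5/23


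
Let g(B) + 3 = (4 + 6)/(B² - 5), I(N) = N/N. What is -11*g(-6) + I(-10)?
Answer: 944/31 ≈ 30.452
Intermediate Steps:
I(N) = 1
g(B) = -3 + 10/(-5 + B²) (g(B) = -3 + (4 + 6)/(B² - 5) = -3 + 10/(-5 + B²))
-11*g(-6) + I(-10) = -11*(25 - 3*(-6)²)/(-5 + (-6)²) + 1 = -11*(25 - 3*36)/(-5 + 36) + 1 = -11*(25 - 108)/31 + 1 = -11*(-83)/31 + 1 = -11*(-83/31) + 1 = 913/31 + 1 = 944/31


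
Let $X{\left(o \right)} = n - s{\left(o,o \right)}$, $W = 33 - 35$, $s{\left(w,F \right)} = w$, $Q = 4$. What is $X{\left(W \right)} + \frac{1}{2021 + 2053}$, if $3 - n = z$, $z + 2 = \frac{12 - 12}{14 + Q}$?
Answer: $\frac{28519}{4074} \approx 7.0002$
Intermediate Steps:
$z = -2$ ($z = -2 + \frac{12 - 12}{14 + 4} = -2 + \frac{0}{18} = -2 + 0 \cdot \frac{1}{18} = -2 + 0 = -2$)
$n = 5$ ($n = 3 - -2 = 3 + 2 = 5$)
$W = -2$
$X{\left(o \right)} = 5 - o$
$X{\left(W \right)} + \frac{1}{2021 + 2053} = \left(5 - -2\right) + \frac{1}{2021 + 2053} = \left(5 + 2\right) + \frac{1}{4074} = 7 + \frac{1}{4074} = \frac{28519}{4074}$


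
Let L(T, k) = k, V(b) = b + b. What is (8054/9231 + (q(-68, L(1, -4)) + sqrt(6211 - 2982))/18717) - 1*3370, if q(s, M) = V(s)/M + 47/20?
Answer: -228276921853/67755540 + sqrt(3229)/18717 ≈ -3369.1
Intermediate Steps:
V(b) = 2*b
q(s, M) = 47/20 + 2*s/M (q(s, M) = (2*s)/M + 47/20 = 2*s/M + 47*(1/20) = 2*s/M + 47/20 = 47/20 + 2*s/M)
(8054/9231 + (q(-68, L(1, -4)) + sqrt(6211 - 2982))/18717) - 1*3370 = (8054/9231 + ((47/20 + 2*(-68)/(-4)) + sqrt(6211 - 2982))/18717) - 1*3370 = (8054*(1/9231) + ((47/20 + 2*(-68)*(-1/4)) + sqrt(3229))*(1/18717)) - 3370 = (8054/9231 + ((47/20 + 34) + sqrt(3229))*(1/18717)) - 3370 = (8054/9231 + (727/20 + sqrt(3229))*(1/18717)) - 3370 = (8054/9231 + (727/374340 + sqrt(3229)/18717)) - 3370 = (59247947/67755540 + sqrt(3229)/18717) - 3370 = -228276921853/67755540 + sqrt(3229)/18717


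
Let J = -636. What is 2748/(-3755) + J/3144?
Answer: -918991/983810 ≈ -0.93411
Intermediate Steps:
2748/(-3755) + J/3144 = 2748/(-3755) - 636/3144 = 2748*(-1/3755) - 636*1/3144 = -2748/3755 - 53/262 = -918991/983810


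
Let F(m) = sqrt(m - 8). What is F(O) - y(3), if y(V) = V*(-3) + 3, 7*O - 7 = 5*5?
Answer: 6 + 2*I*sqrt(42)/7 ≈ 6.0 + 1.8516*I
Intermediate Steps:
O = 32/7 (O = 1 + (5*5)/7 = 1 + (1/7)*25 = 1 + 25/7 = 32/7 ≈ 4.5714)
y(V) = 3 - 3*V (y(V) = -3*V + 3 = 3 - 3*V)
F(m) = sqrt(-8 + m)
F(O) - y(3) = sqrt(-8 + 32/7) - (3 - 3*3) = sqrt(-24/7) - (3 - 9) = 2*I*sqrt(42)/7 - 1*(-6) = 2*I*sqrt(42)/7 + 6 = 6 + 2*I*sqrt(42)/7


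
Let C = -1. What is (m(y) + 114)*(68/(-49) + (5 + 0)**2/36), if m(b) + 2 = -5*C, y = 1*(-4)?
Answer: -15899/196 ≈ -81.117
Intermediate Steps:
y = -4
m(b) = 3 (m(b) = -2 - 5*(-1) = -2 + 5 = 3)
(m(y) + 114)*(68/(-49) + (5 + 0)**2/36) = (3 + 114)*(68/(-49) + (5 + 0)**2/36) = 117*(68*(-1/49) + 5**2*(1/36)) = 117*(-68/49 + 25*(1/36)) = 117*(-68/49 + 25/36) = 117*(-1223/1764) = -15899/196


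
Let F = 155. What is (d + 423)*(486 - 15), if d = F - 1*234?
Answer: 162024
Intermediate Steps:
d = -79 (d = 155 - 1*234 = 155 - 234 = -79)
(d + 423)*(486 - 15) = (-79 + 423)*(486 - 15) = 344*471 = 162024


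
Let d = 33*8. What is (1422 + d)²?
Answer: 2842596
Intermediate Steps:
d = 264
(1422 + d)² = (1422 + 264)² = 1686² = 2842596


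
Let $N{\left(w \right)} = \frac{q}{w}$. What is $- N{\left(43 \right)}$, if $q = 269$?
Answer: $- \frac{269}{43} \approx -6.2558$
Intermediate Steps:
$N{\left(w \right)} = \frac{269}{w}$
$- N{\left(43 \right)} = - \frac{269}{43}$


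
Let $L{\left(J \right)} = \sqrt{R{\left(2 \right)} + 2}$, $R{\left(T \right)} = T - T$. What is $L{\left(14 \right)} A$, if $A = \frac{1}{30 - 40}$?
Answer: $- \frac{\sqrt{2}}{10} \approx -0.14142$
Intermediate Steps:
$R{\left(T \right)} = 0$
$L{\left(J \right)} = \sqrt{2}$ ($L{\left(J \right)} = \sqrt{0 + 2} = \sqrt{2}$)
$A = - \frac{1}{10}$ ($A = \frac{1}{-10} = - \frac{1}{10} \approx -0.1$)
$L{\left(14 \right)} A = \sqrt{2} \left(- \frac{1}{10}\right) = - \frac{\sqrt{2}}{10}$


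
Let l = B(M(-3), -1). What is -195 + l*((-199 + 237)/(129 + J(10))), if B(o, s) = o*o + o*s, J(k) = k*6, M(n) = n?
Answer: -12133/63 ≈ -192.59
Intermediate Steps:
J(k) = 6*k
B(o, s) = o**2 + o*s
l = 12 (l = -3*(-3 - 1) = -3*(-4) = 12)
-195 + l*((-199 + 237)/(129 + J(10))) = -195 + 12*((-199 + 237)/(129 + 6*10)) = -195 + 12*(38/(129 + 60)) = -195 + 12*(38/189) = -195 + 152/63 = -12133/63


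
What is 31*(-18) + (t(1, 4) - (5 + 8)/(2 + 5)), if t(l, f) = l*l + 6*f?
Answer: -3744/7 ≈ -534.86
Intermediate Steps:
t(l, f) = l² + 6*f
31*(-18) + (t(1, 4) - (5 + 8)/(2 + 5)) = 31*(-18) + ((1² + 6*4) - (5 + 8)/(2 + 5)) = -558 + ((1 + 24) - 13/7) = -558 + (25 - 13/7) = -558 + 162/7 = -3744/7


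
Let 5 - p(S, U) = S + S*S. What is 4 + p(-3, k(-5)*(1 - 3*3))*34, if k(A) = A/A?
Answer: -30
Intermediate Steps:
k(A) = 1
p(S, U) = 5 - S - S² (p(S, U) = 5 - (S + S*S) = 5 - (S + S²) = 5 + (-S - S²) = 5 - S - S²)
4 + p(-3, k(-5)*(1 - 3*3))*34 = 4 + (5 - 1*(-3) - 1*(-3)²)*34 = 4 + (5 + 3 - 1*9)*34 = 4 + (5 + 3 - 9)*34 = 4 - 1*34 = 4 - 34 = -30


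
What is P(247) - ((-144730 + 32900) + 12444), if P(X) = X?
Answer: 99633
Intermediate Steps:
P(247) - ((-144730 + 32900) + 12444) = 247 - ((-144730 + 32900) + 12444) = 247 - (-111830 + 12444) = 247 - 1*(-99386) = 247 + 99386 = 99633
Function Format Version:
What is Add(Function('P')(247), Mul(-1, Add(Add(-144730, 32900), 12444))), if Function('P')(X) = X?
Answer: 99633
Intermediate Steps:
Add(Function('P')(247), Mul(-1, Add(Add(-144730, 32900), 12444))) = Add(247, Mul(-1, Add(Add(-144730, 32900), 12444))) = Add(247, Mul(-1, Add(-111830, 12444))) = Add(247, Mul(-1, -99386)) = Add(247, 99386) = 99633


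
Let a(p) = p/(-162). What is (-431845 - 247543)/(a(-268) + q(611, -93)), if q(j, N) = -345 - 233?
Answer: 13757607/11671 ≈ 1178.8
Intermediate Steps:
q(j, N) = -578
a(p) = -p/162 (a(p) = p*(-1/162) = -p/162)
(-431845 - 247543)/(a(-268) + q(611, -93)) = (-431845 - 247543)/(-1/162*(-268) - 578) = -679388/(134/81 - 578) = -679388/(-46684/81) = -679388*(-81/46684) = 13757607/11671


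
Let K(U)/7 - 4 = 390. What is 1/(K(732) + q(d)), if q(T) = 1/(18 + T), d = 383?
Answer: 401/1105959 ≈ 0.00036258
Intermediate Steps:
K(U) = 2758 (K(U) = 28 + 7*390 = 28 + 2730 = 2758)
1/(K(732) + q(d)) = 1/(2758 + 1/(18 + 383)) = 1/(2758 + 1/401) = 1/(1105959/401) = 401/1105959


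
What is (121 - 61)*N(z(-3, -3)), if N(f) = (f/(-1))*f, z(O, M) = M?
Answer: -540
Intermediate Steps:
N(f) = -f² (N(f) = (f*(-1))*f = (-f)*f = -f²)
(121 - 61)*N(z(-3, -3)) = (121 - 61)*(-1*(-3)²) = 60*(-1*9) = 60*(-9) = -540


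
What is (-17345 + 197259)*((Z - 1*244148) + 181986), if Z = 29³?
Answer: -6795891522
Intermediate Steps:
Z = 24389
(-17345 + 197259)*((Z - 1*244148) + 181986) = (-17345 + 197259)*((24389 - 1*244148) + 181986) = 179914*((24389 - 244148) + 181986) = 179914*(-219759 + 181986) = 179914*(-37773) = -6795891522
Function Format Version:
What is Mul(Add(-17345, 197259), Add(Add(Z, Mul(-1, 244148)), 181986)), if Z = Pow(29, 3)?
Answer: -6795891522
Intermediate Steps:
Z = 24389
Mul(Add(-17345, 197259), Add(Add(Z, Mul(-1, 244148)), 181986)) = Mul(Add(-17345, 197259), Add(Add(24389, Mul(-1, 244148)), 181986)) = Mul(179914, Add(Add(24389, -244148), 181986)) = Mul(179914, Add(-219759, 181986)) = Mul(179914, -37773) = -6795891522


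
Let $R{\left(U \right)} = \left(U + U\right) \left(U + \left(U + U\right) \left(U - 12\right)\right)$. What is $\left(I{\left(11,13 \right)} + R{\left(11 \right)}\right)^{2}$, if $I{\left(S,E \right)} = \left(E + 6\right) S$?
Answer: $1089$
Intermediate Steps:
$I{\left(S,E \right)} = S \left(6 + E\right)$ ($I{\left(S,E \right)} = \left(6 + E\right) S = S \left(6 + E\right)$)
$R{\left(U \right)} = 2 U \left(U + 2 U \left(-12 + U\right)\right)$
$\left(I{\left(11,13 \right)} + R{\left(11 \right)}\right)^{2} = \left(11 \left(6 + 13\right) + 11^{2} \left(-46 + 4 \cdot 11\right)\right)^{2} = \left(11 \cdot 19 + 121 \left(-46 + 44\right)\right)^{2} = \left(209 + 121 \left(-2\right)\right)^{2} = \left(209 - 242\right)^{2} = \left(-33\right)^{2} = 1089$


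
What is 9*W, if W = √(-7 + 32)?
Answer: 45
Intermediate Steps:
W = 5 (W = √25 = 5)
9*W = 9*5 = 45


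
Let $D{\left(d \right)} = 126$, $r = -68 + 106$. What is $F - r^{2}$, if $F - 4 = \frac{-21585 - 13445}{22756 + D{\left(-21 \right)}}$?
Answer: $- \frac{16492555}{11441} \approx -1441.5$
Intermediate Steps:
$r = 38$
$F = \frac{28249}{11441}$ ($F = 4 + \frac{-21585 - 13445}{22756 + 126} = 4 - \frac{35030}{22882} = 4 - \frac{17515}{11441} = \frac{28249}{11441} \approx 2.4691$)
$F - r^{2} = \frac{28249}{11441} - 38^{2} = \frac{28249}{11441} - 1444 = - \frac{16492555}{11441}$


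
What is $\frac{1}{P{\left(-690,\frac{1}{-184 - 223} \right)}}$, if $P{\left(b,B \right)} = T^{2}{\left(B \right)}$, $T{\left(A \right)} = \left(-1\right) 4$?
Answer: $\frac{1}{16} \approx 0.0625$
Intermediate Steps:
$T{\left(A \right)} = -4$
$P{\left(b,B \right)} = 16$ ($P{\left(b,B \right)} = \left(-4\right)^{2} = 16$)
$\frac{1}{P{\left(-690,\frac{1}{-184 - 223} \right)}} = \frac{1}{16}$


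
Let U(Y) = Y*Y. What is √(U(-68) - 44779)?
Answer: I*√40155 ≈ 200.39*I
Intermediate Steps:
U(Y) = Y²
√(U(-68) - 44779) = √((-68)² - 44779) = √(4624 - 44779) = √(-40155) = I*√40155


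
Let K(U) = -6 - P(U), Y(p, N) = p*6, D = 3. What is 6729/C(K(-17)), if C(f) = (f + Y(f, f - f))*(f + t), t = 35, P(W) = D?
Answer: -2243/546 ≈ -4.1081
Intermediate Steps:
Y(p, N) = 6*p
P(W) = 3
K(U) = -9 (K(U) = -6 - 1*3 = -6 - 3 = -9)
C(f) = 7*f*(35 + f) (C(f) = (f + 6*f)*(f + 35) = (7*f)*(35 + f) = 7*f*(35 + f))
6729/C(K(-17)) = 6729/((7*(-9)*(35 - 9))) = 6729/((7*(-9)*26)) = 6729/(-1638) = 6729*(-1/1638) = -2243/546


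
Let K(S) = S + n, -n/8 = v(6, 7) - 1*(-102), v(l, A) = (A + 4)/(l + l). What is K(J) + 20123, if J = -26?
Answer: 57821/3 ≈ 19274.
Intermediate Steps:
v(l, A) = (4 + A)/(2*l) (v(l, A) = (4 + A)/((2*l)) = (4 + A)*(1/(2*l)) = (4 + A)/(2*l))
n = -2470/3 (n = -8*((1/2)*(4 + 7)/6 - 1*(-102)) = -8*((1/2)*(1/6)*11 + 102) = -8*(11/12 + 102) = -8*1235/12 = -2470/3 ≈ -823.33)
K(S) = -2470/3 + S (K(S) = S - 2470/3 = -2470/3 + S)
K(J) + 20123 = (-2470/3 - 26) + 20123 = -2548/3 + 20123 = 57821/3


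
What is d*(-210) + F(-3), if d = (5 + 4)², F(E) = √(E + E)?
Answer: -17010 + I*√6 ≈ -17010.0 + 2.4495*I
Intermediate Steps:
F(E) = √2*√E (F(E) = √(2*E) = √2*√E)
d = 81 (d = 9² = 81)
d*(-210) + F(-3) = 81*(-210) + √2*√(-3) = -17010 + √2*(I*√3) = -17010 + I*√6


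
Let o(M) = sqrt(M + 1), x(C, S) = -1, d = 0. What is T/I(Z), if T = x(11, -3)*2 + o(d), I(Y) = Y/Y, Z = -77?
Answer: -1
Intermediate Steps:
o(M) = sqrt(1 + M)
I(Y) = 1
T = -1 (T = -1*2 + sqrt(1 + 0) = -2 + sqrt(1) = -2 + 1 = -1)
T/I(Z) = -1/1 = -1*1 = -1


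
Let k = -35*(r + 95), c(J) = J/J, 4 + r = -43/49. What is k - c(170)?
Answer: -22087/7 ≈ -3155.3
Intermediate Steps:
r = -239/49 (r = -4 - 43/49 = -239/49 ≈ -4.8775)
c(J) = 1
k = -22080/7 (k = -35*(-239/49 + 95) = -35*4416/49 = -22080/7 ≈ -3154.3)
k - c(170) = -22080/7 - 1*1 = -22080/7 - 1 = -22087/7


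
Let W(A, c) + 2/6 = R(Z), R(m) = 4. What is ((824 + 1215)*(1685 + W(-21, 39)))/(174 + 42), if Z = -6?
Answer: 5164787/324 ≈ 15941.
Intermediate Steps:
W(A, c) = 11/3 (W(A, c) = -1/3 + 4 = 11/3)
((824 + 1215)*(1685 + W(-21, 39)))/(174 + 42) = ((824 + 1215)*(1685 + 11/3))/(174 + 42) = (2039*(5066/3))/216 = (1/216)*(10329574/3) = 5164787/324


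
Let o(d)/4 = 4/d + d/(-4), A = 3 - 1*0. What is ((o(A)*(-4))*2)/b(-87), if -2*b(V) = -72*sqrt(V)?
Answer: 14*I*sqrt(87)/2349 ≈ 0.055591*I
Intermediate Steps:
A = 3 (A = 3 + 0 = 3)
o(d) = -d + 16/d (o(d) = 4*(4/d + d/(-4)) = 4*(4/d + d*(-1/4)) = 4*(4/d - d/4) = -d + 16/d)
b(V) = 36*sqrt(V) (b(V) = -(-36)*sqrt(V) = 36*sqrt(V))
((o(A)*(-4))*2)/b(-87) = (((-1*3 + 16/3)*(-4))*2)/((36*sqrt(-87))) = (((-3 + 16*(1/3))*(-4))*2)/((36*(I*sqrt(87)))) = (((-3 + 16/3)*(-4))*2)/((36*I*sqrt(87))) = (((7/3)*(-4))*2)*(-I*sqrt(87)/3132) = (-28/3*2)*(-I*sqrt(87)/3132) = -(-14)*I*sqrt(87)/2349 = 14*I*sqrt(87)/2349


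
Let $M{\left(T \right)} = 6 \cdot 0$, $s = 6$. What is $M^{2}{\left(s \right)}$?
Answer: $0$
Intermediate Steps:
$M{\left(T \right)} = 0$
$M^{2}{\left(s \right)} = 0^{2} = 0$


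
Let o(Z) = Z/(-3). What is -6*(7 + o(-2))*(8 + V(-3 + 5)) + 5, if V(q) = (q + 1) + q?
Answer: -593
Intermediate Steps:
o(Z) = -Z/3 (o(Z) = Z*(-1/3) = -Z/3)
V(q) = 1 + 2*q (V(q) = (1 + q) + q = 1 + 2*q)
-6*(7 + o(-2))*(8 + V(-3 + 5)) + 5 = -6*(7 - 1/3*(-2))*(8 + (1 + 2*(-3 + 5))) + 5 = -6*(7 + 2/3)*(8 + (1 + 2*2)) + 5 = -46*(8 + (1 + 4)) + 5 = -46*(8 + 5) + 5 = -46*13 + 5 = -6*299/3 + 5 = -598 + 5 = -593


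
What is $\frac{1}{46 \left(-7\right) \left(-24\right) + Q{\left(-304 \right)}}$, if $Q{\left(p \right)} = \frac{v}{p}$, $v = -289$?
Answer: $\frac{304}{2349601} \approx 0.00012938$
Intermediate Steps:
$Q{\left(p \right)} = - \frac{289}{p}$
$\frac{1}{46 \left(-7\right) \left(-24\right) + Q{\left(-304 \right)}} = \frac{1}{46 \left(-7\right) \left(-24\right) - \frac{289}{-304}} = \frac{1}{\left(-322\right) \left(-24\right) - - \frac{289}{304}} = \frac{1}{7728 + \frac{289}{304}} = \frac{1}{\frac{2349601}{304}} = \frac{304}{2349601}$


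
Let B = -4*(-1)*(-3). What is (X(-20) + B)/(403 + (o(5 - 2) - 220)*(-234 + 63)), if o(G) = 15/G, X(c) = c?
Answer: -2/2323 ≈ -0.00086096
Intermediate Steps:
B = -12 (B = 4*(-3) = -12)
(X(-20) + B)/(403 + (o(5 - 2) - 220)*(-234 + 63)) = (-20 - 12)/(403 + (15/(5 - 2) - 220)*(-234 + 63)) = -32/(403 + (15/3 - 220)*(-171)) = -32/(403 + (15*(1/3) - 220)*(-171)) = -32/(403 + (5 - 220)*(-171)) = -32/(403 - 215*(-171)) = -32/(403 + 36765) = -32/37168 = -32*1/37168 = -2/2323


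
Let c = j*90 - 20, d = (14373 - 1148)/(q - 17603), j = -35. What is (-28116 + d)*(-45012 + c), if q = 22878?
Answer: 285813070354/211 ≈ 1.3546e+9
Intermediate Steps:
d = 529/211 (d = (14373 - 1148)/(22878 - 17603) = 13225/5275 = 13225*(1/5275) = 529/211 ≈ 2.5071)
c = -3170 (c = -35*90 - 20 = -3150 - 20 = -3170)
(-28116 + d)*(-45012 + c) = (-28116 + 529/211)*(-45012 - 3170) = -5931947/211*(-48182) = 285813070354/211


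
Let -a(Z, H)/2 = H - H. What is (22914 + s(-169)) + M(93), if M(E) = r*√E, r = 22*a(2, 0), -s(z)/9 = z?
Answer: 24435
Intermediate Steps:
a(Z, H) = 0 (a(Z, H) = -2*(H - H) = -2*0 = 0)
s(z) = -9*z
r = 0 (r = 22*0 = 0)
M(E) = 0 (M(E) = 0*√E = 0)
(22914 + s(-169)) + M(93) = (22914 - 9*(-169)) + 0 = (22914 + 1521) + 0 = 24435 + 0 = 24435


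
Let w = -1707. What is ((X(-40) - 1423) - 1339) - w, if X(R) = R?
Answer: -1095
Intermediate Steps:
((X(-40) - 1423) - 1339) - w = ((-40 - 1423) - 1339) - 1*(-1707) = (-1463 - 1339) + 1707 = -2802 + 1707 = -1095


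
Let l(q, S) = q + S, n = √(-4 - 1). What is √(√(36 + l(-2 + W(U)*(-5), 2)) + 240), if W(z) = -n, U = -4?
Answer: √(240 + √(36 + 5*I*√5)) ≈ 15.687 + 0.02935*I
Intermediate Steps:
n = I*√5 (n = √(-5) = I*√5 ≈ 2.2361*I)
W(z) = -I*√5
l(q, S) = S + q
√(√(36 + l(-2 + W(U)*(-5), 2)) + 240) = √(√(36 + (2 + (-2 - I*√5*(-5)))) + 240) = √(√(36 + (2 + (-2 + 5*I*√5))) + 240) = √(√(36 + 5*I*√5) + 240) = √(240 + √(36 + 5*I*√5))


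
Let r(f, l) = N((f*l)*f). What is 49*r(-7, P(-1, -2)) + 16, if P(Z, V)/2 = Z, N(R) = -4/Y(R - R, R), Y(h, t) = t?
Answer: 18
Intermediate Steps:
N(R) = -4/R
P(Z, V) = 2*Z
r(f, l) = -4/(f**2*l) (r(f, l) = -4*1/(f**2*l) = -4/(f**2*l))
49*r(-7, P(-1, -2)) + 16 = 49*(-4/((-7)**2*2*(-1))) + 16 = 49*(-4*1/49/(-2)) + 16 = 49*(-4*1/49*(-1/2)) + 16 = 49*(2/49) + 16 = 2 + 16 = 18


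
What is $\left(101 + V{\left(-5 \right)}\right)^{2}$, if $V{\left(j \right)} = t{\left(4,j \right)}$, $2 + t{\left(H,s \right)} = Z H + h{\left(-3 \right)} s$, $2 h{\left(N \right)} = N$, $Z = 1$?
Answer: $\frac{48841}{4} \approx 12210.0$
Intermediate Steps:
$h{\left(N \right)} = \frac{N}{2}$
$t{\left(H,s \right)} = -2 + H - \frac{3 s}{2}$ ($t{\left(H,s \right)} = -2 + \left(1 H + \frac{1}{2} \left(-3\right) s\right) = -2 + \left(H - \frac{3 s}{2}\right) = -2 + H - \frac{3 s}{2}$)
$V{\left(j \right)} = 2 - \frac{3 j}{2}$ ($V{\left(j \right)} = -2 + 4 - \frac{3 j}{2} = 2 - \frac{3 j}{2}$)
$\left(101 + V{\left(-5 \right)}\right)^{2} = \left(101 + \left(2 - - \frac{15}{2}\right)\right)^{2} = \left(101 + \left(2 + \frac{15}{2}\right)\right)^{2} = \left(101 + \frac{19}{2}\right)^{2} = \left(\frac{221}{2}\right)^{2} = \frac{48841}{4}$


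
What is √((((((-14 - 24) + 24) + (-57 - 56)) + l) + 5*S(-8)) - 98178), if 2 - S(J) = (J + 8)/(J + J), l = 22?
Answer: I*√98273 ≈ 313.49*I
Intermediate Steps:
S(J) = 2 - (8 + J)/(2*J) (S(J) = 2 - (J + 8)/(J + J) = 2 - (8 + J)/(2*J))
√((((((-14 - 24) + 24) + (-57 - 56)) + l) + 5*S(-8)) - 98178) = √((((((-14 - 24) + 24) + (-57 - 56)) + 22) + 5*(3/2 - 4/(-8))) - 98178) = √(((((-38 + 24) - 113) + 22) + 5*(3/2 - 4*(-⅛))) - 98178) = √((((-14 - 113) + 22) + 5*(3/2 + ½)) - 98178) = √(((-127 + 22) + 5*2) - 98178) = √((-105 + 10) - 98178) = √(-95 - 98178) = √(-98273) = I*√98273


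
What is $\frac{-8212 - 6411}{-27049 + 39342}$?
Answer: $- \frac{14623}{12293} \approx -1.1895$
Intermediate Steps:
$\frac{-8212 - 6411}{-27049 + 39342} = - \frac{14623}{12293}$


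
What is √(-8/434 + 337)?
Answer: 75*√2821/217 ≈ 18.357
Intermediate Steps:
√(-8/434 + 337) = √(-8*1/434 + 337) = √(-4/217 + 337) = √(73125/217) = 75*√2821/217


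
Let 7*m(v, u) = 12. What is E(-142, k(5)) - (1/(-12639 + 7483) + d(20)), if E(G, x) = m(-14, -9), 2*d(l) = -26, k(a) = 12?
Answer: 531075/36092 ≈ 14.714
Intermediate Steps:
m(v, u) = 12/7 (m(v, u) = (⅐)*12 = 12/7)
d(l) = -13 (d(l) = (½)*(-26) = -13)
E(G, x) = 12/7
E(-142, k(5)) - (1/(-12639 + 7483) + d(20)) = 12/7 - (1/(-12639 + 7483) - 13) = 12/7 - (1/(-5156) - 13) = 12/7 - (-1/5156 - 13) = 12/7 - 1*(-67029/5156) = 12/7 + 67029/5156 = 531075/36092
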